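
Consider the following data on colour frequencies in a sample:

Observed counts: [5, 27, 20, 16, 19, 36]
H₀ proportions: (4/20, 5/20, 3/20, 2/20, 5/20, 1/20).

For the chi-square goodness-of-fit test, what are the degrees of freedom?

degrees of freedom = 5

df = k − 1 = 6 − 1 = 5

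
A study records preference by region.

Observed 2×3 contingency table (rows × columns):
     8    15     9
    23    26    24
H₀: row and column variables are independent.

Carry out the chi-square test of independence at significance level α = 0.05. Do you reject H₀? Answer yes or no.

reject H₀: no

Row totals [32, 73], col totals [31, 41, 33], n=105
χ² = (8−9.45)²/9.45 + (15−12.50)²/12.50 + (9−10.06)²/10.06 + (23−21.55)²/21.55 + (26−28.50)²/28.50 + (24−22.94)²/22.94 = 1.2011
df = 2
p-value (upper-tail) = 0.54852
At α=0.05: p ≥ α → fail to reject H₀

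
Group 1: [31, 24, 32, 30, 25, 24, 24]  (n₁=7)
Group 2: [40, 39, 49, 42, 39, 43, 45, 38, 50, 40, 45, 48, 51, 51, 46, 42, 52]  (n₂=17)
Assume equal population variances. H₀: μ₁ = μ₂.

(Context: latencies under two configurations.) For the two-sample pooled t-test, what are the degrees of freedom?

df = n₁ + n₂ − 2 = 7 + 17 − 2 = 22

degrees of freedom = 22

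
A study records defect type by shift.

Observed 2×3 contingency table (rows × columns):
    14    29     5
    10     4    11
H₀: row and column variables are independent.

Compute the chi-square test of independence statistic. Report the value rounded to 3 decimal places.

Row totals [48, 25], col totals [24, 33, 16], n=73
χ² = (14−15.78)²/15.78 + (29−21.70)²/21.70 + (5−10.52)²/10.52 + (10−8.22)²/8.22 + (4−11.30)²/11.30 + (11−5.48)²/5.48 = 16.2196
df = 2

test statistic = 16.220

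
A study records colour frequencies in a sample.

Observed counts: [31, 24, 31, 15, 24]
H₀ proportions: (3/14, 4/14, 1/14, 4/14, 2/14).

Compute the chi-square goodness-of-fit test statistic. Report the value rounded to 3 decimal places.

n = 125; E_i = n·p_i = [26.79, 35.71, 8.93, 35.71, 17.86]
χ² = (31−26.79)²/26.79 + (24−35.71)²/35.71 + (31−8.93)²/8.93 + (15−35.71)²/35.71 + (24−17.86)²/17.86 = 73.1933
df = 4

test statistic = 73.193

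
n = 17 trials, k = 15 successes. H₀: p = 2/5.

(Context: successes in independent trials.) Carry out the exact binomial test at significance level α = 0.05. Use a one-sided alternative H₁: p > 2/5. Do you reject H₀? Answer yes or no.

reject H₀: yes

Exact binomial: n=17, k=15, p₀=2/5=0.4000
P(X≥15) from Σ C(n,i)·p₀^i·(1−p₀)^(n−i)
p-value (one-sided, H₁ greater) = 0.00006
At α=0.05: p < α → reject H₀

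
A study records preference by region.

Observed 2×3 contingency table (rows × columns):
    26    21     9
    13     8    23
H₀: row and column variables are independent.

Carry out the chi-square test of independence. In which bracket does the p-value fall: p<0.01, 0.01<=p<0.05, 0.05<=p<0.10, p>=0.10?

p-value bracket: p<0.01

Row totals [56, 44], col totals [39, 29, 32], n=100
χ² = (26−21.84)²/21.84 + (21−16.24)²/16.24 + (9−17.92)²/17.92 + (13−17.16)²/17.16 + (8−12.76)²/12.76 + (23−14.08)²/14.08 = 15.0628
df = 2
p-value (upper-tail) = 0.00054
→ bracket: p<0.01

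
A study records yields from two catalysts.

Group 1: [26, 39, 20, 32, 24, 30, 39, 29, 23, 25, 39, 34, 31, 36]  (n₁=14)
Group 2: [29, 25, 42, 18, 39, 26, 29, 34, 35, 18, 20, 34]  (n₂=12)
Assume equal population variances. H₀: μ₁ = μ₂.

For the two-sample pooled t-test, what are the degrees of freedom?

df = n₁ + n₂ − 2 = 14 + 12 − 2 = 24

degrees of freedom = 24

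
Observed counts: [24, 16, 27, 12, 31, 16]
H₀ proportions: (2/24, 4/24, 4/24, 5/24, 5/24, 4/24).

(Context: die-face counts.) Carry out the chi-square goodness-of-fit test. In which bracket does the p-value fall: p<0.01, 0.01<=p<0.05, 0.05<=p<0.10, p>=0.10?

p-value bracket: p<0.01

n = 126; E_i = n·p_i = [10.50, 21.00, 21.00, 26.25, 26.25, 21.00]
χ² = (24−10.50)²/10.50 + (16−21.00)²/21.00 + (27−21.00)²/21.00 + (12−26.25)²/26.25 + (31−26.25)²/26.25 + (16−21.00)²/21.00 = 30.0476
df = 5
p-value (upper-tail) = 0.00001
→ bracket: p<0.01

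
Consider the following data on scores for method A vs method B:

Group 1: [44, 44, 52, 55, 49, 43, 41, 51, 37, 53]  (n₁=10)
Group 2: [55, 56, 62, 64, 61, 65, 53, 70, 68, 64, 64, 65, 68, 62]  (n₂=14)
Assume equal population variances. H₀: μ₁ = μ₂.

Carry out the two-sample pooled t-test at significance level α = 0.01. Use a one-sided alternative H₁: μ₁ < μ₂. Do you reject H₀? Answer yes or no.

x̄₁=46.900, s₁=5.915, n₁=10
x̄₂=62.643, s₂=5.017, n₂=14
s_p² = [9·5.915² + 13·5.017²]/22 = 29.1870
SE = √(s_p²·(1/10+1/14)) = 2.2368
t = (46.900−62.643)/2.2368 = -7.0380
df = 22
p-value (one-sided, H₁ less) = 0.00000
At α=0.01: p < α → reject H₀

reject H₀: yes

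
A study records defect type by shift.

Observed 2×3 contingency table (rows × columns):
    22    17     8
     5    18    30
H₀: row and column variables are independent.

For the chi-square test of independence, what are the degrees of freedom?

df = (r−1)(c−1) = (2−1)·(3−1) = 2

degrees of freedom = 2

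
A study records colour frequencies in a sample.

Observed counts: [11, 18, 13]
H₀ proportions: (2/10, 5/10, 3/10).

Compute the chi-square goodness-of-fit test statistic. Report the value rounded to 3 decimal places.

test statistic = 1.246

n = 42; E_i = n·p_i = [8.40, 21.00, 12.60]
χ² = (11−8.40)²/8.40 + (18−21.00)²/21.00 + (13−12.60)²/12.60 = 1.2460
df = 2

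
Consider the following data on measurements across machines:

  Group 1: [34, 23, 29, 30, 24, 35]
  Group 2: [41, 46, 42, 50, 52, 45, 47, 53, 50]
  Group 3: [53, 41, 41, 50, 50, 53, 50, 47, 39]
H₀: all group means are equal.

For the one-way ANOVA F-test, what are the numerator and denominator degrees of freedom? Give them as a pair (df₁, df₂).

degrees of freedom = [2, 21]

k = 3 groups, N = 24 total
df = (k−1, N−k) = (3−1, 24−3) = (2, 21)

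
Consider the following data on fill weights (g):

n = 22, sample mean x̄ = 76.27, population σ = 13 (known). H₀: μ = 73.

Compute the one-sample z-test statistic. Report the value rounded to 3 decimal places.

SE = σ/√n = 13/√22 = 2.7716
z = (x̄−μ₀)/SE = (76.27−73)/2.7716 = 1.1798

test statistic = 1.180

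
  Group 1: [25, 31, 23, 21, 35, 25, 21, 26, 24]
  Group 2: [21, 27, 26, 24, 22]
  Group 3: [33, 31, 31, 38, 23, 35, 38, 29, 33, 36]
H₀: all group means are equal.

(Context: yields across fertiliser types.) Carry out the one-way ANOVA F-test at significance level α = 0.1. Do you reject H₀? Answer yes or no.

Group means [25.67, 24.00, 32.70], grand mean 28.250
SSB = Σnᵢ(x̄ᵢ−x̄)² = 348.400; SSW = ΣΣ(x−x̄ᵢ)² = 382.100
MSB = 348.400/2 = 174.2000; MSW = 382.100/21 = 18.1952
F = MSB/MSW = 9.5739
df = (2, 21)
p-value (upper-tail) = 0.00111
At α=0.1: p < α → reject H₀

reject H₀: yes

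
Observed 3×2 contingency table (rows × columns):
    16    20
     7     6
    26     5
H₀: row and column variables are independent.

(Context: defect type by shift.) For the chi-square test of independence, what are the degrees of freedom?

df = (r−1)(c−1) = (3−1)·(2−1) = 2

degrees of freedom = 2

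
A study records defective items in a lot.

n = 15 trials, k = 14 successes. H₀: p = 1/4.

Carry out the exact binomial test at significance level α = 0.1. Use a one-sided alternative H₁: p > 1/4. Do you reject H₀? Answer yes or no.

reject H₀: yes

Exact binomial: n=15, k=14, p₀=1/4=0.2500
P(X≥14) from Σ C(n,i)·p₀^i·(1−p₀)^(n−i)
p-value (one-sided, H₁ greater) = 0.00000
At α=0.1: p < α → reject H₀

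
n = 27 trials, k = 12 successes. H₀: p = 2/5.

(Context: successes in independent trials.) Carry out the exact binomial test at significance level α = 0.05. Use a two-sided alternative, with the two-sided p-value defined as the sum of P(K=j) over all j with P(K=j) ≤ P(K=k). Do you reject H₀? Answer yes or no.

Exact binomial: n=27, k=12, p₀=2/5=0.4000
P(X=j) = C(n,j)·p₀^j·(1−p₀)^(n−j); p = Σ P(X=j) over j with P(X=j) ≤ P(X=12)
p-value (two-sided) = 0.69599
At α=0.05: p ≥ α → fail to reject H₀

reject H₀: no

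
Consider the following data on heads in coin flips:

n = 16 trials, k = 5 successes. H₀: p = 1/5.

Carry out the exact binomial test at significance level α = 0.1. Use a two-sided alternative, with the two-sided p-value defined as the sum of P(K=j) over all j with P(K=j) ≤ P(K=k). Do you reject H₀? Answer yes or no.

reject H₀: no

Exact binomial: n=16, k=5, p₀=1/5=0.2000
P(X=j) = C(n,j)·p₀^j·(1−p₀)^(n−j); p = Σ P(X=j) over j with P(X=j) ≤ P(X=5)
p-value (two-sided) = 0.34249
At α=0.1: p ≥ α → fail to reject H₀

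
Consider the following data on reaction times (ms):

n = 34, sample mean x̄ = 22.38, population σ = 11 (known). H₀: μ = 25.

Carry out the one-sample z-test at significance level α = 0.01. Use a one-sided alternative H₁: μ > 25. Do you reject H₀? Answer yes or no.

SE = σ/√n = 11/√34 = 1.8865
z = (x̄−μ₀)/SE = (22.38−25)/1.8865 = -1.3888
p-value (one-sided, H₁ greater) = 0.91756
At α=0.01: p ≥ α → fail to reject H₀

reject H₀: no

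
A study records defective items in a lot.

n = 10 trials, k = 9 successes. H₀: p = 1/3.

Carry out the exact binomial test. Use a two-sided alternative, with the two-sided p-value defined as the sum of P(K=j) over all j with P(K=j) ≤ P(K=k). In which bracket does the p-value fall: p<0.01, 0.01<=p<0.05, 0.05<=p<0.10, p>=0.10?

p-value bracket: p<0.01

Exact binomial: n=10, k=9, p₀=1/3=0.3333
P(X=j) = C(n,j)·p₀^j·(1−p₀)^(n−j); p = Σ P(X=j) over j with P(X=j) ≤ P(X=9)
p-value (two-sided) = 0.00036
→ bracket: p<0.01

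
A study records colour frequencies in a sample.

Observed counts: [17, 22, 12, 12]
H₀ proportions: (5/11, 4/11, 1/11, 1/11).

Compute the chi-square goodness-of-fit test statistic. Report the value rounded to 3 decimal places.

n = 63; E_i = n·p_i = [28.64, 22.91, 5.73, 5.73]
χ² = (17−28.64)²/28.64 + (22−22.91)²/22.91 + (12−5.73)²/5.73 + (12−5.73)²/5.73 = 18.5048
df = 3

test statistic = 18.505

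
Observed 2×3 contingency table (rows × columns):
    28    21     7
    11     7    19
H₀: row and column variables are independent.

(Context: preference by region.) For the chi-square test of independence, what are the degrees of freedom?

degrees of freedom = 2

df = (r−1)(c−1) = (2−1)·(3−1) = 2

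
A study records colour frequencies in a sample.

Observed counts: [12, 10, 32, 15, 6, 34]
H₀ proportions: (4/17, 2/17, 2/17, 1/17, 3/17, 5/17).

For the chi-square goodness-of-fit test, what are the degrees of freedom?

degrees of freedom = 5

df = k − 1 = 6 − 1 = 5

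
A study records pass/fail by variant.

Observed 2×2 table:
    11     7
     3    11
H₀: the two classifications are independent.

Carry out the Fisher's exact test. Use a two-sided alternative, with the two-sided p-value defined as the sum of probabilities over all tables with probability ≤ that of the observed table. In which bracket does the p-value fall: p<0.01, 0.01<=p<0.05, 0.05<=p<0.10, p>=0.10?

Margins: r₁=18, r₂=14, c₁=14, c₂=18, n=32
p_obs = C(18,11)·C(14,3)/C(32,14); sum pmf over tables with pmf ≤ p_obs
p-value (two-sided) = 0.03557
→ bracket: 0.01<=p<0.05

p-value bracket: 0.01<=p<0.05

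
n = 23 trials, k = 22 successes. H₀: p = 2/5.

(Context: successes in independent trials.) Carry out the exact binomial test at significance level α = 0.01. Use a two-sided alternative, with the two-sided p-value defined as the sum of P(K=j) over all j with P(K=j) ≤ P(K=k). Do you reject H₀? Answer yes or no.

Exact binomial: n=23, k=22, p₀=2/5=0.4000
P(X=j) = C(n,j)·p₀^j·(1−p₀)^(n−j); p = Σ P(X=j) over j with P(X=j) ≤ P(X=22)
p-value (two-sided) = 0.00000
At α=0.01: p < α → reject H₀

reject H₀: yes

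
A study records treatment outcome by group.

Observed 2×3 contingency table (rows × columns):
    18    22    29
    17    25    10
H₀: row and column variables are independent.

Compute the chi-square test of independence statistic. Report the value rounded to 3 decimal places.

Row totals [69, 52], col totals [35, 47, 39], n=121
χ² = (18−19.96)²/19.96 + (22−26.80)²/26.80 + (29−22.24)²/22.24 + (17−15.04)²/15.04 + (25−20.20)²/20.20 + (10−16.76)²/16.76 = 7.2308
df = 2

test statistic = 7.231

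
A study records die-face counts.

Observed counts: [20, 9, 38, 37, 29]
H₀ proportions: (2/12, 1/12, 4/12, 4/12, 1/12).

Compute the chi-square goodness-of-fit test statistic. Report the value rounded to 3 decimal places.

test statistic = 31.684

n = 133; E_i = n·p_i = [22.17, 11.08, 44.33, 44.33, 11.08]
χ² = (20−22.17)²/22.17 + (9−11.08)²/11.08 + (38−44.33)²/44.33 + (37−44.33)²/44.33 + (29−11.08)²/11.08 = 31.6842
df = 4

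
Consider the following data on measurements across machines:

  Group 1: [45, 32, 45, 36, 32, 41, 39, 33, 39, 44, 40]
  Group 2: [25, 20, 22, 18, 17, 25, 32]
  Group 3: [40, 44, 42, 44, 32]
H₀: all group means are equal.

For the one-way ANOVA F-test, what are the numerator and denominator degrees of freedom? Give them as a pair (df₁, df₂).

k = 3 groups, N = 23 total
df = (k−1, N−k) = (3−1, 23−3) = (2, 20)

degrees of freedom = [2, 20]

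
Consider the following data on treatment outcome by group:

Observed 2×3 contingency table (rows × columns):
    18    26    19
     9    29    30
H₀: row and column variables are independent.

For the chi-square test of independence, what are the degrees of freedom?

degrees of freedom = 2

df = (r−1)(c−1) = (2−1)·(3−1) = 2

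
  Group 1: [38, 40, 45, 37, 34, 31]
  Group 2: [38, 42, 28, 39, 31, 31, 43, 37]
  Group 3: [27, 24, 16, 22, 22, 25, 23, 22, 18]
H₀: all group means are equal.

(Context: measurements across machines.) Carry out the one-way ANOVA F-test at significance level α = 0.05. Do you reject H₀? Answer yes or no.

Group means [37.50, 36.12, 22.11], grand mean 31.000
SSB = Σnᵢ(x̄ᵢ−x̄)² = 1174.736; SSW = ΣΣ(x−x̄ᵢ)² = 421.264
MSB = 1174.736/2 = 587.3681; MSW = 421.264/20 = 21.0632
F = MSB/MSW = 27.8860
df = (2, 20)
p-value (upper-tail) = 0.00000
At α=0.05: p < α → reject H₀

reject H₀: yes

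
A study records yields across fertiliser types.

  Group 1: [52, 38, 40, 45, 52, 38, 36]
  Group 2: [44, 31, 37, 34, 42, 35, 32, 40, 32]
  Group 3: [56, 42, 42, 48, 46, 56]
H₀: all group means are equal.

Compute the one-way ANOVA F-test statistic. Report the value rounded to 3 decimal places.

Group means [43.00, 36.33, 48.33], grand mean 41.727
SSB = Σnᵢ(x̄ᵢ−x̄)² = 535.030; SSW = ΣΣ(x−x̄ᵢ)² = 655.333
MSB = 535.030/2 = 267.5152; MSW = 655.333/19 = 34.4912
F = MSB/MSW = 7.7560
df = (2, 19)

test statistic = 7.756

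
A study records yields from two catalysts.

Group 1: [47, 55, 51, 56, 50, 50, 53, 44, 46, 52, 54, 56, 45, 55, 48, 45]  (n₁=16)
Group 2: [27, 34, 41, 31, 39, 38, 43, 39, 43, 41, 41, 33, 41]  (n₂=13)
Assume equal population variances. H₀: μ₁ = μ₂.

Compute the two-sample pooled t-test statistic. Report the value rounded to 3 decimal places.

x̄₁=50.438, s₁=4.195, n₁=16
x̄₂=37.769, s₂=4.986, n₂=13
s_p² = [15·4.195² + 12·4.986²]/27 = 20.8239
SE = √(s_p²·(1/16+1/13)) = 1.7039
t = (50.438−37.769)/1.7039 = 7.4348
df = 27

test statistic = 7.435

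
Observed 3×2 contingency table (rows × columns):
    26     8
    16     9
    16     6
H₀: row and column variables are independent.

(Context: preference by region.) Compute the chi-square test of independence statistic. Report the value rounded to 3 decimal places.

test statistic = 1.121

Row totals [34, 25, 22], col totals [58, 23], n=81
χ² = (26−24.35)²/24.35 + (8−9.65)²/9.65 + (16−17.90)²/17.90 + (9−7.10)²/7.10 + (16−15.75)²/15.75 + (6−6.25)²/6.25 = 1.1206
df = 2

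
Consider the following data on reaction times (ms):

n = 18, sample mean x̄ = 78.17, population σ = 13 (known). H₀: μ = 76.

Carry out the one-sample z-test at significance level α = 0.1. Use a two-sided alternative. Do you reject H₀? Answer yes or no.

reject H₀: no

SE = σ/√n = 13/√18 = 3.0641
z = (x̄−μ₀)/SE = (78.17−76)/3.0641 = 0.7082
p-value (two-sided) = 0.47882
At α=0.1: p ≥ α → fail to reject H₀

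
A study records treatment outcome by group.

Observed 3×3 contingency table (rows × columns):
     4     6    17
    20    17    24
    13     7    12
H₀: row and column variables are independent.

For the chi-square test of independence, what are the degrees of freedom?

df = (r−1)(c−1) = (3−1)·(3−1) = 4

degrees of freedom = 4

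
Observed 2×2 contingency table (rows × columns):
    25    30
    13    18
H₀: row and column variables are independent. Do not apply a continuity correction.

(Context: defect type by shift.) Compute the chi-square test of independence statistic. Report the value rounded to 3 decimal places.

Row totals [55, 31], col totals [38, 48], n=86
χ² = (25−24.30)²/24.30 + (30−30.70)²/30.70 + (13−13.70)²/13.70 + (18−17.30)²/17.30 = 0.0996
df = 1

test statistic = 0.100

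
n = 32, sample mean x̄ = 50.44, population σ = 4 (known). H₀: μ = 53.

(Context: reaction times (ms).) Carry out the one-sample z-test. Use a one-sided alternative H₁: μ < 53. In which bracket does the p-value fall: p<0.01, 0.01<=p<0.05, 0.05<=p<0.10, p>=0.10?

SE = σ/√n = 4/√32 = 0.7071
z = (x̄−μ₀)/SE = (50.44−53)/0.7071 = -3.6204
p-value (one-sided, H₁ less) = 0.00015
→ bracket: p<0.01

p-value bracket: p<0.01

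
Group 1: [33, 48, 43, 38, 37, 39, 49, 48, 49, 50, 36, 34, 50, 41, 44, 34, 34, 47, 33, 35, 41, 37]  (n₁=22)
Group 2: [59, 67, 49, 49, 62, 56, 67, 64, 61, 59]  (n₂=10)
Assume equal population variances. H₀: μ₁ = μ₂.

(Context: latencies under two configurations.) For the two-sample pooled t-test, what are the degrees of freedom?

degrees of freedom = 30

df = n₁ + n₂ − 2 = 22 + 10 − 2 = 30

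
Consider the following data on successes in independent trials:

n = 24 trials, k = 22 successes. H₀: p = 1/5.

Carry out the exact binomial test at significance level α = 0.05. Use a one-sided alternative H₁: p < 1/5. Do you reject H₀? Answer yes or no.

reject H₀: no

Exact binomial: n=24, k=22, p₀=1/5=0.2000
P(X≤22) from Σ C(n,i)·p₀^i·(1−p₀)^(n−i)
p-value (one-sided, H₁ less) = 1.00000
At α=0.05: p ≥ α → fail to reject H₀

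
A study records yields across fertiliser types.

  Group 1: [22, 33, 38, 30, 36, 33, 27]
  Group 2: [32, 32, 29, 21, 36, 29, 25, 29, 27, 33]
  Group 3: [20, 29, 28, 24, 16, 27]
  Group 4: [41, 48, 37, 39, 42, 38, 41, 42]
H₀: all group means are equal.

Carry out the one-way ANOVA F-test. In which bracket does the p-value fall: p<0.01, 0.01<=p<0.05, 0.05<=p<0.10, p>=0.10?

Group means [31.29, 29.30, 24.00, 41.00], grand mean 31.742
SSB = Σnᵢ(x̄ᵢ−x̄)² = 1106.407; SSW = ΣΣ(x−x̄ᵢ)² = 555.529
MSB = 1106.407/3 = 368.8023; MSW = 555.529/27 = 20.5751
F = MSB/MSW = 17.9247
df = (3, 27)
p-value (upper-tail) = 0.00000
→ bracket: p<0.01

p-value bracket: p<0.01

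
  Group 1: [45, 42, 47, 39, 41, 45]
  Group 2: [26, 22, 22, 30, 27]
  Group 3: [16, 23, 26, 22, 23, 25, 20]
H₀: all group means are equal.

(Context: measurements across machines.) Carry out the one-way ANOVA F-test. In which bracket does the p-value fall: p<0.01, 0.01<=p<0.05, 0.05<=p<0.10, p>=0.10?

Group means [43.17, 25.40, 22.14], grand mean 30.056
SSB = Σnᵢ(x̄ᵢ−x̄)² = 1578.054; SSW = ΣΣ(x−x̄ᵢ)² = 158.890
MSB = 1578.054/2 = 789.0270; MSW = 158.890/15 = 10.5927
F = MSB/MSW = 74.4878
df = (2, 15)
p-value (upper-tail) = 0.00000
→ bracket: p<0.01

p-value bracket: p<0.01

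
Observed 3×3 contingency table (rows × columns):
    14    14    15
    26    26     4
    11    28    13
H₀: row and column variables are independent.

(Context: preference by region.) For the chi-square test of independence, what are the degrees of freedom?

df = (r−1)(c−1) = (3−1)·(3−1) = 4

degrees of freedom = 4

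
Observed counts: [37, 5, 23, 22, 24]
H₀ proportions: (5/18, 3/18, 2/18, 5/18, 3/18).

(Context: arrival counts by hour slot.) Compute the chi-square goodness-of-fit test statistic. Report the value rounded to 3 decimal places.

n = 111; E_i = n·p_i = [30.83, 18.50, 12.33, 30.83, 18.50]
χ² = (37−30.83)²/30.83 + (5−18.50)²/18.50 + (23−12.33)²/12.33 + (22−30.83)²/30.83 + (24−18.50)²/18.50 = 24.4757
df = 4

test statistic = 24.476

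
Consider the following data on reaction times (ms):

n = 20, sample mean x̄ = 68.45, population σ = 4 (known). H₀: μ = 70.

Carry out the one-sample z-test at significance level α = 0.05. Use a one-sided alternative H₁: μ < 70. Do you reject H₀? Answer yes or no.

SE = σ/√n = 4/√20 = 0.8944
z = (x̄−μ₀)/SE = (68.45−70)/0.8944 = -1.7330
p-value (one-sided, H₁ less) = 0.04155
At α=0.05: p < α → reject H₀

reject H₀: yes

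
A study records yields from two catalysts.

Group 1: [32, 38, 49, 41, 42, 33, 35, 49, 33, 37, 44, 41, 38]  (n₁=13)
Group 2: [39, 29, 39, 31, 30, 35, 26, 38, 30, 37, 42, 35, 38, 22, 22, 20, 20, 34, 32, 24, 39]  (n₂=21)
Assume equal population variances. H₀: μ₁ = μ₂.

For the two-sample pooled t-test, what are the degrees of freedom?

df = n₁ + n₂ − 2 = 13 + 21 − 2 = 32

degrees of freedom = 32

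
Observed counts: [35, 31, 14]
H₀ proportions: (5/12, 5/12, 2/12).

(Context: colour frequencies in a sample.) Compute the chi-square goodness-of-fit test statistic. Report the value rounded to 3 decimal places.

test statistic = 0.280

n = 80; E_i = n·p_i = [33.33, 33.33, 13.33]
χ² = (35−33.33)²/33.33 + (31−33.33)²/33.33 + (14−13.33)²/13.33 = 0.2800
df = 2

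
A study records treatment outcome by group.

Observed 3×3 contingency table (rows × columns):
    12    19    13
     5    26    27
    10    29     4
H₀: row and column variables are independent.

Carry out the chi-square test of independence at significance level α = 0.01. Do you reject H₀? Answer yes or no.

reject H₀: yes

Row totals [44, 58, 43], col totals [27, 74, 44], n=145
χ² = (12−8.19)²/8.19 + (19−22.46)²/22.46 + (13−13.35)²/13.35 + (5−10.80)²/10.80 + (26−29.60)²/29.60 + (27−17.60)²/17.60 + (10−8.01)²/8.01 + (29−21.94)²/21.94 + (4−13.05)²/13.05 = 19.9217
df = 4
p-value (upper-tail) = 0.00052
At α=0.01: p < α → reject H₀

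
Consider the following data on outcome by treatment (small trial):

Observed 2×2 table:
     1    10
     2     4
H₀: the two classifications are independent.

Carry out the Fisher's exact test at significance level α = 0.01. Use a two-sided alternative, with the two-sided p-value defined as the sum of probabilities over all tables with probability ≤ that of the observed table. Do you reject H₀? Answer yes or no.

reject H₀: no

Margins: r₁=11, r₂=6, c₁=3, c₂=14, n=17
p_obs = C(11,1)·C(6,2)/C(17,3); sum pmf over tables with pmf ≤ p_obs
p-value (two-sided) = 0.51471
At α=0.01: p ≥ α → fail to reject H₀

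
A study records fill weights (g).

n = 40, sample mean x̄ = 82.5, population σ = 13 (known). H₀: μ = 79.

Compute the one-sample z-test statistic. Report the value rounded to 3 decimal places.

SE = σ/√n = 13/√40 = 2.0555
z = (x̄−μ₀)/SE = (82.5−79)/2.0555 = 1.7028

test statistic = 1.703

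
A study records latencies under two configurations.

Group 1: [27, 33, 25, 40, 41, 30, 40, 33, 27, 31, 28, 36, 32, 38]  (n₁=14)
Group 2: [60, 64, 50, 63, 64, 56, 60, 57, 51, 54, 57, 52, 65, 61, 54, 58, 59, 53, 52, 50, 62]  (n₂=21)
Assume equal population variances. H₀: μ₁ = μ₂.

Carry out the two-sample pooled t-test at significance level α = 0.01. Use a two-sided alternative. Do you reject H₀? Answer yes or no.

x̄₁=32.929, s₁=5.342, n₁=14
x̄₂=57.238, s₂=4.898, n₂=21
s_p² = [13·5.342² + 20·4.898²]/33 = 25.7799
SE = √(s_p²·(1/14+1/21)) = 1.7519
t = (32.929−57.238)/1.7519 = -13.8763
df = 33
p-value (two-sided) = 0.00000
At α=0.01: p < α → reject H₀

reject H₀: yes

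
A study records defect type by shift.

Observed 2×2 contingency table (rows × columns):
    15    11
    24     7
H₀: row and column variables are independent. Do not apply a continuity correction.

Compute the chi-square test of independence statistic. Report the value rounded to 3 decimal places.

test statistic = 2.547

Row totals [26, 31], col totals [39, 18], n=57
χ² = (15−17.79)²/17.79 + (11−8.21)²/8.21 + (24−21.21)²/21.21 + (7−9.79)²/9.79 = 2.5468
df = 1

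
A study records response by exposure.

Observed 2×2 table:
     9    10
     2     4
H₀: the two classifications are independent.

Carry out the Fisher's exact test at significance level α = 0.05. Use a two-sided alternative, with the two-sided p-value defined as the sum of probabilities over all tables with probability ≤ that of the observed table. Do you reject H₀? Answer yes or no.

reject H₀: no

Margins: r₁=19, r₂=6, c₁=11, c₂=14, n=25
p_obs = C(19,9)·C(6,2)/C(25,11); sum pmf over tables with pmf ≤ p_obs
p-value (two-sided) = 0.66087
At α=0.05: p ≥ α → fail to reject H₀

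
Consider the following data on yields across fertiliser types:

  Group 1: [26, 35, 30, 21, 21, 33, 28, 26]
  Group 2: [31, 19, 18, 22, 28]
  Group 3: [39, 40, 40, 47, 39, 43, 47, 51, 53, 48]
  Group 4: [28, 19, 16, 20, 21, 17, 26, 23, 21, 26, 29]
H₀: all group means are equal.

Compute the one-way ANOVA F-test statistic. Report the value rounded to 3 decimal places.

test statistic = 40.941

Group means [27.50, 23.60, 44.70, 22.36], grand mean 30.324
SSB = Σnᵢ(x̄ᵢ−x̄)² = 3053.596; SSW = ΣΣ(x−x̄ᵢ)² = 745.845
MSB = 3053.596/3 = 1017.8652; MSW = 745.845/30 = 24.8615
F = MSB/MSW = 40.9414
df = (3, 30)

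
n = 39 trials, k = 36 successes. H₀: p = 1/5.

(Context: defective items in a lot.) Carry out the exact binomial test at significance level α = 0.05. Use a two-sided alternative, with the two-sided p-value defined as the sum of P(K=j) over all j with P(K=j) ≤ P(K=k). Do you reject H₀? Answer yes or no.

Exact binomial: n=39, k=36, p₀=1/5=0.2000
P(X=j) = C(n,j)·p₀^j·(1−p₀)^(n−j); p = Σ P(X=j) over j with P(X=j) ≤ P(X=36)
p-value (two-sided) = 0.00000
At α=0.05: p < α → reject H₀

reject H₀: yes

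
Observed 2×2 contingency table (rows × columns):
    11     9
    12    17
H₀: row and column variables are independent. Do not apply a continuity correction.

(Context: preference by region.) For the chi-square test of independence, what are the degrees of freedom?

degrees of freedom = 1

df = (r−1)(c−1) = (2−1)·(2−1) = 1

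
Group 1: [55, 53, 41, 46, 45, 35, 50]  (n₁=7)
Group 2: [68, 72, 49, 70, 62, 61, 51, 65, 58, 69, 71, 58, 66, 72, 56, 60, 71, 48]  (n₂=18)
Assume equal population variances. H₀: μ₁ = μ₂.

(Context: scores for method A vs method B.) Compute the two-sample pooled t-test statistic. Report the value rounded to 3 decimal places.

test statistic = -4.690

x̄₁=46.429, s₁=6.973, n₁=7
x̄₂=62.611, s₂=8.001, n₂=18
s_p² = [6·6.973² + 17·8.001²]/23 = 59.9997
SE = √(s_p²·(1/7+1/18)) = 3.4503
t = (46.429−62.611)/3.4503 = -4.6902
df = 23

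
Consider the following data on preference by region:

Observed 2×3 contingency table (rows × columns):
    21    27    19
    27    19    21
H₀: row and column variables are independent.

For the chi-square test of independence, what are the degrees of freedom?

df = (r−1)(c−1) = (2−1)·(3−1) = 2

degrees of freedom = 2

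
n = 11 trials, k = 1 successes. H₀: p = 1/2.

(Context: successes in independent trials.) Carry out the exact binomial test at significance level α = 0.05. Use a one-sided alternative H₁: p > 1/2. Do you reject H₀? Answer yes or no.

Exact binomial: n=11, k=1, p₀=1/2=0.5000
P(X≥1) from Σ C(n,i)·p₀^i·(1−p₀)^(n−i)
p-value (one-sided, H₁ greater) = 0.99951
At α=0.05: p ≥ α → fail to reject H₀

reject H₀: no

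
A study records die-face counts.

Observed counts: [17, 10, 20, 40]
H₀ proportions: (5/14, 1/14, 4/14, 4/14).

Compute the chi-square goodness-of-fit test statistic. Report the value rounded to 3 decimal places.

test statistic = 18.853

n = 87; E_i = n·p_i = [31.07, 6.21, 24.86, 24.86]
χ² = (17−31.07)²/31.07 + (10−6.21)²/6.21 + (20−24.86)²/24.86 + (40−24.86)²/24.86 = 18.8529
df = 3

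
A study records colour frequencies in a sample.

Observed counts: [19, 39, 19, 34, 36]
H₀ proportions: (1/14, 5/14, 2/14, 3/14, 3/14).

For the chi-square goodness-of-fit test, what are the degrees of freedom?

degrees of freedom = 4

df = k − 1 = 5 − 1 = 4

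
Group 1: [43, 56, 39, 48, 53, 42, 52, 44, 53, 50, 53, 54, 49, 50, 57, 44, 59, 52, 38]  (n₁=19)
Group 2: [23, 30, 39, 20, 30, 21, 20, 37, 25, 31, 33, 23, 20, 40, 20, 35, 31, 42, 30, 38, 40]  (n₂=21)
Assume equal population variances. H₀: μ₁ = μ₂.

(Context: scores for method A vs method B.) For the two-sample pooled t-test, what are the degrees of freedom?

degrees of freedom = 38

df = n₁ + n₂ − 2 = 19 + 21 − 2 = 38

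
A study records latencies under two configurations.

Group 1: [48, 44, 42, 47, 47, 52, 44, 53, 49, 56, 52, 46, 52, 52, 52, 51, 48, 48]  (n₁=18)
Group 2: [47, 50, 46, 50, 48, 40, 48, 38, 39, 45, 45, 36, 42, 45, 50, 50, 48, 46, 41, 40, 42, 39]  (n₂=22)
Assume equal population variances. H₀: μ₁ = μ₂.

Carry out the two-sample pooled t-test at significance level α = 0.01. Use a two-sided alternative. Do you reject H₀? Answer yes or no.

x̄₁=49.056, s₁=3.702, n₁=18
x̄₂=44.318, s₂=4.412, n₂=22
s_p² = [17·3.702² + 21·4.412²]/38 = 16.8873
SE = √(s_p²·(1/18+1/22)) = 1.3061
t = (49.056−44.318)/1.3061 = 3.6272
df = 38
p-value (two-sided) = 0.00084
At α=0.01: p < α → reject H₀

reject H₀: yes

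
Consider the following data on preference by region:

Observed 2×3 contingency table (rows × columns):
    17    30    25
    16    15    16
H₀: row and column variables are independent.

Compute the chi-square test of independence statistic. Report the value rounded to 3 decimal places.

Row totals [72, 47], col totals [33, 45, 41], n=119
χ² = (17−19.97)²/19.97 + (30−27.23)²/27.23 + (25−24.81)²/24.81 + (16−13.03)²/13.03 + (15−17.77)²/17.77 + (16−16.19)²/16.19 = 1.8348
df = 2

test statistic = 1.835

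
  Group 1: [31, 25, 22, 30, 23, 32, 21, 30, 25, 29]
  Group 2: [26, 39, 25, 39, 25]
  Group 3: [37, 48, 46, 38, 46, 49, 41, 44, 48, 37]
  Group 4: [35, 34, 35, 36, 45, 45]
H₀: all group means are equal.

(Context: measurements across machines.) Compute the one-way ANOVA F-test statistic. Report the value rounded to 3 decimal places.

Group means [26.80, 30.80, 43.40, 38.33], grand mean 35.032
SSB = Σnᵢ(x̄ᵢ−x̄)² = 1532.834; SSW = ΣΣ(x−x̄ᵢ)² = 712.133
MSB = 1532.834/3 = 510.9448; MSW = 712.133/27 = 26.3753
F = MSB/MSW = 19.3721
df = (3, 27)

test statistic = 19.372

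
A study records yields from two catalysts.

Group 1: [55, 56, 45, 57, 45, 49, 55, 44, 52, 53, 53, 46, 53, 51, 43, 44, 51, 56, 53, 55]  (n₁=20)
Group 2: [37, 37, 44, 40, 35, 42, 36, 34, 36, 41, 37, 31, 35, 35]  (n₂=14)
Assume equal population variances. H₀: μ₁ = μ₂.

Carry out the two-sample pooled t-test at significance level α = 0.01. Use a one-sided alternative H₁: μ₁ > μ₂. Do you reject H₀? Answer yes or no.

reject H₀: yes

x̄₁=50.800, s₁=4.663, n₁=20
x̄₂=37.143, s₂=3.483, n₂=14
s_p² = [19·4.663² + 13·3.483²]/32 = 17.8411
SE = √(s_p²·(1/20+1/14)) = 1.4719
t = (50.800−37.143)/1.4719 = 9.2787
df = 32
p-value (one-sided, H₁ greater) = 0.00000
At α=0.01: p < α → reject H₀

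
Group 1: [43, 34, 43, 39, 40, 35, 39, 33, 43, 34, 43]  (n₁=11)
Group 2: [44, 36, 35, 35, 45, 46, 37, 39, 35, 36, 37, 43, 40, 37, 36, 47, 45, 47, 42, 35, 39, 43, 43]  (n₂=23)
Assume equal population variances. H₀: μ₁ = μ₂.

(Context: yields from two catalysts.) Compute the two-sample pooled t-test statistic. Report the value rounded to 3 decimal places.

x̄₁=38.727, s₁=4.077, n₁=11
x̄₂=40.087, s₂=4.306, n₂=23
s_p² = [10·4.077² + 22·4.306²]/32 = 17.9377
SE = √(s_p²·(1/11+1/23)) = 1.5526
t = (38.727−40.087)/1.5526 = -0.8757
df = 32

test statistic = -0.876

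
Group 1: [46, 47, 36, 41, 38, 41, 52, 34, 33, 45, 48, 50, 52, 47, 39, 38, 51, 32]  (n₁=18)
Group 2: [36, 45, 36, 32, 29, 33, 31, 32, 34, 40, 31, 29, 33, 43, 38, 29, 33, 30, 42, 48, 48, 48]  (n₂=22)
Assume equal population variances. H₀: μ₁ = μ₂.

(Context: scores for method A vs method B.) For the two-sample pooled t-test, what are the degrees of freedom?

df = n₁ + n₂ − 2 = 18 + 22 − 2 = 38

degrees of freedom = 38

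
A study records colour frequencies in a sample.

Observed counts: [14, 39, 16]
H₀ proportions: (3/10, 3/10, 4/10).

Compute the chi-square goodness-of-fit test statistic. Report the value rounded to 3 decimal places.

n = 69; E_i = n·p_i = [20.70, 20.70, 27.60]
χ² = (14−20.70)²/20.70 + (39−20.70)²/20.70 + (16−27.60)²/27.60 = 23.2222
df = 2

test statistic = 23.222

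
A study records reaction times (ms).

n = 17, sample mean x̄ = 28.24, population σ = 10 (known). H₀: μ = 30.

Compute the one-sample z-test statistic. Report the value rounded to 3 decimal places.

test statistic = -0.726

SE = σ/√n = 10/√17 = 2.4254
z = (x̄−μ₀)/SE = (28.24−30)/2.4254 = -0.7257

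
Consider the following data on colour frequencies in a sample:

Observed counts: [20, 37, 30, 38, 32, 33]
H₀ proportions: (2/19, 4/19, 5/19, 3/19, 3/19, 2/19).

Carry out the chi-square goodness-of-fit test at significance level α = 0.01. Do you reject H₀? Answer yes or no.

n = 190; E_i = n·p_i = [20.00, 40.00, 50.00, 30.00, 30.00, 20.00]
χ² = (20−20.00)²/20.00 + (37−40.00)²/40.00 + (30−50.00)²/50.00 + (38−30.00)²/30.00 + (32−30.00)²/30.00 + (33−20.00)²/20.00 = 18.9417
df = 5
p-value (upper-tail) = 0.00197
At α=0.01: p < α → reject H₀

reject H₀: yes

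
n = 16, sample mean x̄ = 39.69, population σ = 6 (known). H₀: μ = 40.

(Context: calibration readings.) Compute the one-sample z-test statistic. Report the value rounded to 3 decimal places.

SE = σ/√n = 6/√16 = 1.5000
z = (x̄−μ₀)/SE = (39.69−40)/1.5000 = -0.2067

test statistic = -0.207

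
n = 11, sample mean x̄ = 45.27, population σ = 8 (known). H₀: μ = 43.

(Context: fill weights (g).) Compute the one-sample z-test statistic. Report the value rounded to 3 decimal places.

test statistic = 0.941

SE = σ/√n = 8/√11 = 2.4121
z = (x̄−μ₀)/SE = (45.27−43)/2.4121 = 0.9411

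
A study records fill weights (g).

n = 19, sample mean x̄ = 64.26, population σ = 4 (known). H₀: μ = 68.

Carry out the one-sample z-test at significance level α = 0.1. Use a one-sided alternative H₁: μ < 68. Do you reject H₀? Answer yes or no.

SE = σ/√n = 4/√19 = 0.9177
z = (x̄−μ₀)/SE = (64.26−68)/0.9177 = -4.0756
p-value (one-sided, H₁ less) = 0.00002
At α=0.1: p < α → reject H₀

reject H₀: yes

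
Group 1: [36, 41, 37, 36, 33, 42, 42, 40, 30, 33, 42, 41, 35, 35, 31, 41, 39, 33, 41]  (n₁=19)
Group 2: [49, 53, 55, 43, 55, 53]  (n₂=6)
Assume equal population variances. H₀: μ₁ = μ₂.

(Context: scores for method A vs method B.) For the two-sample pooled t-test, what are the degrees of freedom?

df = n₁ + n₂ − 2 = 19 + 6 − 2 = 23

degrees of freedom = 23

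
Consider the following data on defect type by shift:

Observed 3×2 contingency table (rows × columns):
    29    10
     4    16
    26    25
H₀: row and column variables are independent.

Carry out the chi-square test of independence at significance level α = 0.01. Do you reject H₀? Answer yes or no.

Row totals [39, 20, 51], col totals [59, 51], n=110
χ² = (29−20.92)²/20.92 + (10−18.08)²/18.08 + (4−10.73)²/10.73 + (16−9.27)²/9.27 + (26−27.35)²/27.35 + (25−23.65)²/23.65 = 15.9787
df = 2
p-value (upper-tail) = 0.00034
At α=0.01: p < α → reject H₀

reject H₀: yes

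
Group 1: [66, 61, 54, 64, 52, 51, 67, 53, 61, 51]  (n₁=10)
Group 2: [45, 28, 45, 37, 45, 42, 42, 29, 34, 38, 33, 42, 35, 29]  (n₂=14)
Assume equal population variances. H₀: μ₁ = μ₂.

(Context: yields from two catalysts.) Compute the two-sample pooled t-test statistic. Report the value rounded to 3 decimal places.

x̄₁=58.000, s₁=6.446, n₁=10
x̄₂=37.429, s₂=6.223, n₂=14
s_p² = [9·6.446² + 13·6.223²]/22 = 39.8831
SE = √(s_p²·(1/10+1/14)) = 2.6148
t = (58.000−37.429)/2.6148 = 7.8673
df = 22

test statistic = 7.867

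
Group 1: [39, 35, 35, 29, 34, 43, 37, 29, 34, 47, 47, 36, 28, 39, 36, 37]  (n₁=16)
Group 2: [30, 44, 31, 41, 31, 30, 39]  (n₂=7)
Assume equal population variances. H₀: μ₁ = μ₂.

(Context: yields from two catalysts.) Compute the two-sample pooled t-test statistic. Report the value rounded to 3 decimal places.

x̄₁=36.562, s₁=5.645, n₁=16
x̄₂=35.143, s₂=5.984, n₂=7
s_p² = [15·5.645² + 6·5.984²]/21 = 32.9902
SE = √(s_p²·(1/16+1/7)) = 2.6028
t = (36.562−35.143)/2.6028 = 0.5454
df = 21

test statistic = 0.545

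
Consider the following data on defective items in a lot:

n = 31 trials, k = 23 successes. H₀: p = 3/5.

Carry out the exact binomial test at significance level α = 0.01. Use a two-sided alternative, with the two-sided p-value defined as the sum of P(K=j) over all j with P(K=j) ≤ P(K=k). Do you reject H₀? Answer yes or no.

reject H₀: no

Exact binomial: n=31, k=23, p₀=3/5=0.6000
P(X=j) = C(n,j)·p₀^j·(1−p₀)^(n−j); p = Σ P(X=j) over j with P(X=j) ≤ P(X=23)
p-value (two-sided) = 0.14151
At α=0.01: p ≥ α → fail to reject H₀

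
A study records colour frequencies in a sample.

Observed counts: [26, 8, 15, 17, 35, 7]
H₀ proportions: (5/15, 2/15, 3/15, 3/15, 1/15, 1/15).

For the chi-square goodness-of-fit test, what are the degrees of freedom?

df = k − 1 = 6 − 1 = 5

degrees of freedom = 5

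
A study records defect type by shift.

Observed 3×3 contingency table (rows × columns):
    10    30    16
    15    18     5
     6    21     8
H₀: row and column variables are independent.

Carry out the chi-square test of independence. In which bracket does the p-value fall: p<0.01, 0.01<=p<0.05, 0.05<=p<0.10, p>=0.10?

p-value bracket: 0.05<=p<0.10

Row totals [56, 38, 35], col totals [31, 69, 29], n=129
χ² = (10−13.46)²/13.46 + (30−29.95)²/29.95 + (16−12.59)²/12.59 + (15−9.13)²/9.13 + (18−20.33)²/20.33 + (5−8.54)²/8.54 + (6−8.41)²/8.41 + (21−18.72)²/18.72 + (8−7.87)²/7.87 = 8.2894
df = 4
p-value (upper-tail) = 0.08154
→ bracket: 0.05<=p<0.10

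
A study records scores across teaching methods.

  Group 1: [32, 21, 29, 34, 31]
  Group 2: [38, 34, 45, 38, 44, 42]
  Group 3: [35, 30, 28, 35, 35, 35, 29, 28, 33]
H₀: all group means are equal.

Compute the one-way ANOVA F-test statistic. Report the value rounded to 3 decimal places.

test statistic = 11.535

Group means [29.40, 40.17, 32.00], grand mean 33.800
SSB = Σnᵢ(x̄ᵢ−x̄)² = 369.167; SSW = ΣΣ(x−x̄ᵢ)² = 272.033
MSB = 369.167/2 = 184.5833; MSW = 272.033/17 = 16.0020
F = MSB/MSW = 11.5350
df = (2, 17)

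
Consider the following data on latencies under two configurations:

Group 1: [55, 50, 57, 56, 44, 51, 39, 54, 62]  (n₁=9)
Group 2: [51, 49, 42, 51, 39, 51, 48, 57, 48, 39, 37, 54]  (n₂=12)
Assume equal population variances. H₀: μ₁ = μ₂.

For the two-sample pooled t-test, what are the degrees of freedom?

degrees of freedom = 19

df = n₁ + n₂ − 2 = 9 + 12 − 2 = 19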